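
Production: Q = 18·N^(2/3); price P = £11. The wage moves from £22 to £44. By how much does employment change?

ΔN = -189

From P·MP_N = w with MP_N = 12·N^(-1/3), the labor demand is N(w) = (132/w)^(3).
At w = 22: N = 216. At w = 44: N = 27.
ΔN = 27 − 216 = -189.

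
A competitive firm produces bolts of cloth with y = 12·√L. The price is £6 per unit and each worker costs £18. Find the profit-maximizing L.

MP_L = (1/2)·12·L^(-1/2) = 6·L^(-1/2).
Profit maximization for a price taker requires P·MP_L = w: 6·6·L^(-1/2) = 18.
So L^(-1/2) = 0.5, which gives L = 4.

L* = 4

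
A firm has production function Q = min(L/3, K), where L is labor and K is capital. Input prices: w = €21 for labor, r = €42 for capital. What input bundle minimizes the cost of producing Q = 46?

L* = 138, K* = 46

With a fixed-proportions technology, the cost-minimizing bundle uses no slack in either input: L/3 = K = Q.
So L = 3·46 = 138 and K = 46.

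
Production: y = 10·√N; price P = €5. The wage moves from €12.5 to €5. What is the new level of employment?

N* = 25

From P·MP_N = w with MP_N = 5·N^(-1/2), the labor demand is N(w) = (25/w)^(2).
At w = 12.5: N = 4. At w = 5: N = 25.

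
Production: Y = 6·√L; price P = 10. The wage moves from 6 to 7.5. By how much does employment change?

ΔL = -9

From P·MP_L = w with MP_L = 3·L^(-1/2), the labor demand is L(w) = (30/w)^(2).
At w = 6: L = 25. At w = 7.5: L = 16.
ΔL = 16 − 25 = -9.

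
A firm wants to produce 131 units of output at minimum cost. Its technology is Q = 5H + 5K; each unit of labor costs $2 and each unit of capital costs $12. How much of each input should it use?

The inputs are perfect substitutes, so the firm uses whichever has the lower cost per unit of output.
Cost per unit of output via H is w/5 = 0.4; via K it is r/5 = 2.4. H is cheaper.
Producing Q = 131 with H alone: H = 26.2, K = 0.

H* = 26.2, K* = 0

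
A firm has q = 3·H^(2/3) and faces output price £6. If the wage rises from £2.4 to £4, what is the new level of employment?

From P·MP_H = w with MP_H = 2·H^(-1/3), the labor demand is H(w) = (12/w)^(3).
At w = 2.4: H = 125. At w = 4: H = 27.

H* = 27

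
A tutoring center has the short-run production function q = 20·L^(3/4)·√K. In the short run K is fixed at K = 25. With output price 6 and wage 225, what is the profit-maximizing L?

With K = 25, MP_L = (3/4)·20·L^(-1/4)·25^(1/2) = 75·L^(-1/4).
Profit maximization for a price taker requires P·MP_L = w: 6·75·L^(-1/4) = 225.
So L^(-1/4) = 0.5, which gives L = 16.

L* = 16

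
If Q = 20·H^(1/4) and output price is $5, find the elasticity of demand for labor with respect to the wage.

MP_H = (1/4)·20·H^(-3/4), so P·MP_H = w gives 25·H^(-3/4) = w.
Solving, H(w) = (25/w)^(4/3). This is a constant-elasticity form: H ∝ w^(−4/3), so ε = −4/3.

ε = -4/3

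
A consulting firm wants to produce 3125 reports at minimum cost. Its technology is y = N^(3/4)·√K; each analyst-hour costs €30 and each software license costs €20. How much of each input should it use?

Cost minimization requires the marginal rate of technical substitution to equal the input-price ratio: MP_N/MP_K = w/r.
Here MP_N/MP_K = (3/4)·(K/N)/(1/2) = 1.5·(K/N). Setting this equal to 30/20 = 1.5 gives K = N.
Substituting into y = 3125: N^(3/4)·(N)^(1/2) = 3125.
Solving, N = 625 and K = 625.

N* = 625, K* = 625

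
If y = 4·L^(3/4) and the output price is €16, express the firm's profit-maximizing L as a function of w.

L(w) = 5308416/w^(4)

MP_L = (3/4)·4·L^(-1/4) = 3·L^(-1/4).
Setting P·MP_L = w: 48·L^(-1/4) = w.
Solving for L: L^(-1/4) = w/48, so L = (48/w)^(4).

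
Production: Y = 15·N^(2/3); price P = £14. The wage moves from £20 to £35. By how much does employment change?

From P·MP_N = w with MP_N = 10·N^(-1/3), the labor demand is N(w) = (140/w)^(3).
At w = 20: N = 343. At w = 35: N = 64.
ΔN = 64 − 343 = -279.

ΔN = -279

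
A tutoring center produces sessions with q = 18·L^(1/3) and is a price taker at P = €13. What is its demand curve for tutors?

MP_L = (1/3)·18·L^(-2/3) = 6·L^(-2/3).
Setting P·MP_L = w: 78·L^(-2/3) = w.
Solving for L: L^(-2/3) = w/78, so L = (78/w)^(3/2).

L(w) = (78/w)^(3/2)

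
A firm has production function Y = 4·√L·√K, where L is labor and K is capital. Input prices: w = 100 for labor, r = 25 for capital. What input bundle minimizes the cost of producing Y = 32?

Cost minimization requires the marginal rate of technical substitution to equal the input-price ratio: MP_L/MP_K = w/r.
Here MP_L/MP_K = (1/2)·(K/L)/(1/2) = (K/L). Setting this equal to 100/25 = 4 gives K = 4L.
Substituting into Y = 32: 4·L^(1/2)·(4L)^(1/2) = 32.
Solving, L = 4 and K = 16.

L* = 4, K* = 16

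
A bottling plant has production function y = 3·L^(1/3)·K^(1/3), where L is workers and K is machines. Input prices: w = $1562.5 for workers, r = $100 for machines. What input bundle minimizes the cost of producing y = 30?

Cost minimization requires the marginal rate of technical substitution to equal the input-price ratio: MP_L/MP_K = w/r.
Here MP_L/MP_K = (1/3)·(K/L)/(1/3) = (K/L). Setting this equal to 1562.5/100 = 15.625 gives K = 15.625L.
Substituting into y = 30: 3·L^(1/3)·(15.625L)^(1/3) = 30.
Solving, L = 8 and K = 125.

L* = 8, K* = 125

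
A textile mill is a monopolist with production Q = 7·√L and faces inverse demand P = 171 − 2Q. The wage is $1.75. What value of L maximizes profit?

Marginal revenue from the inverse demand is MR = 171 − 4Q.
The marginal product is MP_L = 3.5·L^(-1/2).
A monopolist hires until marginal revenue product equals the wage: MR·MP_L = w.
At L, Q = 7·√L. Substituting and solving: (171 − 28·√L)·3.5·L^(-1/2) = 1.75 gives L = 36.

L* = 36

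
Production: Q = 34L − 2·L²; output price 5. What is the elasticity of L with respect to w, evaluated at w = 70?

From P·MP_L = w with MP_L = 34 − 4L, labor demand is L(w) = (34 − w/5)/4.
dL/dw = −1/(20) = -0.05.
At w = 70, L = 5, so ε = (dL/dw)·(w/L) = (-0.05)·(70/5) = -0.7.

ε = -0.7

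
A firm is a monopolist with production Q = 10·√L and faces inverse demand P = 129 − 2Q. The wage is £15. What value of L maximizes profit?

L* = 9

Marginal revenue from the inverse demand is MR = 129 − 4Q.
The marginal product is MP_L = 5·L^(-1/2).
A monopolist hires until marginal revenue product equals the wage: MR·MP_L = w.
At L, Q = 10·√L. Substituting and solving: (129 − 40·√L)·5·L^(-1/2) = 15 gives L = 9.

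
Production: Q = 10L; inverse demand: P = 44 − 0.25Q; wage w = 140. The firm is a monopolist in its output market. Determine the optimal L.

L* = 6

Marginal revenue from the inverse demand is MR = 44 − 0.5Q.
The marginal product is MP_L = 10.
A monopolist hires until marginal revenue product equals the wage: MR·MP_L = w.
(44 − 5L)·10 = 140, so L = 6.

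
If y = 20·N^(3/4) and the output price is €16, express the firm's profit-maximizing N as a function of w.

MP_N = (3/4)·20·N^(-1/4) = 15·N^(-1/4).
Setting P·MP_N = w: 240·N^(-1/4) = w.
Solving for N: N^(-1/4) = w/240, so N = (240/w)^(4).

N(w) = (240/w)^(4)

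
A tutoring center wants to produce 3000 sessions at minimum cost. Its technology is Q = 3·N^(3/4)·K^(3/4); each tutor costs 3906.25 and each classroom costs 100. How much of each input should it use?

Cost minimization requires the marginal rate of technical substitution to equal the input-price ratio: MP_N/MP_K = w/r.
Here MP_N/MP_K = (3/4)·(K/N)/(3/4) = (K/N). Setting this equal to 3906.25/100 = 39.0625 gives K = 39.0625N.
Substituting into Q = 3000: 3·N^(3/4)·(39.0625N)^(3/4) = 3000.
Solving, N = 16 and K = 625.

N* = 16, K* = 625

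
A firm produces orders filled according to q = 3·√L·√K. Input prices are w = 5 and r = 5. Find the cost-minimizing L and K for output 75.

Cost minimization requires the marginal rate of technical substitution to equal the input-price ratio: MP_L/MP_K = w/r.
Here MP_L/MP_K = (1/2)·(K/L)/(1/2) = (K/L). Setting this equal to 5/5 = 1 gives K = L.
Substituting into q = 75: 3·L^(1/2)·(L)^(1/2) = 75.
Solving, L = 25 and K = 25.

L* = 25, K* = 25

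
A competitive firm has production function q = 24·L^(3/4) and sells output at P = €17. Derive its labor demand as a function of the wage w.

L(w) = (306/w)^(4)

MP_L = (3/4)·24·L^(-1/4) = 18·L^(-1/4).
Setting P·MP_L = w: 306·L^(-1/4) = w.
Solving for L: L^(-1/4) = w/306, so L = (306/w)^(4).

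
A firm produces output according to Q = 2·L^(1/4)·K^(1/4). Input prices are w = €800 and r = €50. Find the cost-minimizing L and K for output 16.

Cost minimization requires the marginal rate of technical substitution to equal the input-price ratio: MP_L/MP_K = w/r.
Here MP_L/MP_K = (1/4)·(K/L)/(1/4) = (K/L). Setting this equal to 800/50 = 16 gives K = 16L.
Substituting into Q = 16: 2·L^(1/4)·(16L)^(1/4) = 16.
Solving, L = 16 and K = 256.

L* = 16, K* = 256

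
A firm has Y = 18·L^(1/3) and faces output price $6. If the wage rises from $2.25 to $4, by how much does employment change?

From P·MP_L = w with MP_L = 6·L^(-2/3), the labor demand is L(w) = (36/w)^(3/2).
At w = 2.25: L = 64. At w = 4: L = 27.
ΔL = 27 − 64 = -37.

ΔL = -37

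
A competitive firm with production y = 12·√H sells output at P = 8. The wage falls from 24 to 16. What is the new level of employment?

From P·MP_H = w with MP_H = 6·H^(-1/2), the labor demand is H(w) = (48/w)^(2).
At w = 24: H = 4. At w = 16: H = 9.

H* = 9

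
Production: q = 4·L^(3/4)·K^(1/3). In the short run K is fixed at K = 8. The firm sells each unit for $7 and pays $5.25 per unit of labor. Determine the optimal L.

L* = 4096

With K = 8, MP_L = (3/4)·4·L^(-1/4)·8^(1/3) = 6·L^(-1/4).
Profit maximization for a price taker requires P·MP_L = w: 7·6·L^(-1/4) = 5.25.
So L^(-1/4) = 0.125, which gives L = 4096.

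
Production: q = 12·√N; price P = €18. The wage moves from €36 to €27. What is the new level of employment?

From P·MP_N = w with MP_N = 6·N^(-1/2), the labor demand is N(w) = (108/w)^(2).
At w = 36: N = 9. At w = 27: N = 16.

N* = 16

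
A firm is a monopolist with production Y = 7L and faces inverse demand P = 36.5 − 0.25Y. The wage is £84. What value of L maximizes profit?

L* = 7

Marginal revenue from the inverse demand is MR = 36.5 − 0.5Y.
The marginal product is MP_L = 7.
A monopolist hires until marginal revenue product equals the wage: MR·MP_L = w.
(36.5 − 3.5L)·7 = 84, so L = 7.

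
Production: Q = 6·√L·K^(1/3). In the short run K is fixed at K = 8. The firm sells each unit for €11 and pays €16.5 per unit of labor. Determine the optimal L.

With K = 8, MP_L = (1/2)·6·L^(-1/2)·8^(1/3) = 6·L^(-1/2).
Profit maximization for a price taker requires P·MP_L = w: 11·6·L^(-1/2) = 16.5.
So L^(-1/2) = 0.25, which gives L = 16.

L* = 16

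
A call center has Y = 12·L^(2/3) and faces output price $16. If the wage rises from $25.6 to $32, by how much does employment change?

From P·MP_L = w with MP_L = 8·L^(-1/3), the labor demand is L(w) = (128/w)^(3).
At w = 25.6: L = 125. At w = 32: L = 64.
ΔL = 64 − 125 = -61.

ΔL = -61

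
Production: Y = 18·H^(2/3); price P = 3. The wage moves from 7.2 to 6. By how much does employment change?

From P·MP_H = w with MP_H = 12·H^(-1/3), the labor demand is H(w) = (36/w)^(3).
At w = 7.2: H = 125. At w = 6: H = 216.
ΔH = 216 − 125 = 91.

ΔH = 91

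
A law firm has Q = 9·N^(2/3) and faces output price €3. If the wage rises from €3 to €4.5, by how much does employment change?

From P·MP_N = w with MP_N = 6·N^(-1/3), the labor demand is N(w) = (18/w)^(3).
At w = 3: N = 216. At w = 4.5: N = 64.
ΔN = 64 − 216 = -152.

ΔN = -152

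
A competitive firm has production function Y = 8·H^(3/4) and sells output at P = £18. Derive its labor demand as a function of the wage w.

H(w) = (108/w)^(4)

MP_H = (3/4)·8·H^(-1/4) = 6·H^(-1/4).
Setting P·MP_H = w: 108·H^(-1/4) = w.
Solving for H: H^(-1/4) = w/108, so H = (108/w)^(4).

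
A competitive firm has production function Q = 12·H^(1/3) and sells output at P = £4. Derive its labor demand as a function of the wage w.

H(w) = (16/w)^(3/2)

MP_H = (1/3)·12·H^(-2/3) = 4·H^(-2/3).
Setting P·MP_H = w: 16·H^(-2/3) = w.
Solving for H: H^(-2/3) = w/16, so H = (16/w)^(3/2).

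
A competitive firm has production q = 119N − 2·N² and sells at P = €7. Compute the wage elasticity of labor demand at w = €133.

From P·MP_N = w with MP_N = 119 − 4N, labor demand is N(w) = (119 − w/7)/4.
dN/dw = −1/(28) = -1/28.
At w = 133, N = 25, so ε = (dN/dw)·(w/N) = (-1/28)·(133/25) = -0.19.

ε = -0.19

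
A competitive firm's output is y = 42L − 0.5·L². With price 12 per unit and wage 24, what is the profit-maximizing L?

The marginal product of L is MP_L = 42 − L.
A price-taking firm hires until the value of the marginal product equals the wage: P·MP_L = w, so 12·(42 − L) = 24.
Then 42 − L = 2, giving L = 40.

L* = 40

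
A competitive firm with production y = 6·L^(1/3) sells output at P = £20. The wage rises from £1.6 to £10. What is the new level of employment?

From P·MP_L = w with MP_L = 2·L^(-2/3), the labor demand is L(w) = (40/w)^(3/2).
At w = 1.6: L = 125. At w = 10: L = 8.

L* = 8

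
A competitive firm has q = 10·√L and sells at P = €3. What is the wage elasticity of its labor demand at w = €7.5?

ε = -2

MP_L = (1/2)·10·L^(-1/2), so P·MP_L = w gives 15·L^(-1/2) = w.
Solving, L(w) = (15/w)^(2). This is a constant-elasticity form: L ∝ w^(−2), so ε = −2.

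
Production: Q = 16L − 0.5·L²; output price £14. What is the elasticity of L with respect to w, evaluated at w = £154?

From P·MP_L = w with MP_L = 16 − L, labor demand is L(w) = 16 − w/14.
dL/dw = −1/(14) = -1/14.
At w = 154, L = 5, so ε = (dL/dw)·(w/L) = (-1/14)·(154/5) = -2.2.

ε = -2.2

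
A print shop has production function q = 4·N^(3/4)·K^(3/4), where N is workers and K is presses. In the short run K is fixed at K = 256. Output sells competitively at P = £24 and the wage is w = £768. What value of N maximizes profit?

With K = 256, MP_N = (3/4)·4·N^(-1/4)·256^(3/4) = 192·N^(-1/4).
Profit maximization for a price taker requires P·MP_N = w: 24·192·N^(-1/4) = 768.
So N^(-1/4) = 1/6, which gives N = 1296.

N* = 1296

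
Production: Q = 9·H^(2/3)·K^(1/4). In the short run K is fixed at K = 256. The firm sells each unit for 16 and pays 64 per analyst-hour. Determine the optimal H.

H* = 216

With K = 256, MP_H = (2/3)·9·H^(-1/3)·256^(1/4) = 24·H^(-1/3).
Profit maximization for a price taker requires P·MP_H = w: 16·24·H^(-1/3) = 64.
So H^(-1/3) = 1/6, which gives H = 216.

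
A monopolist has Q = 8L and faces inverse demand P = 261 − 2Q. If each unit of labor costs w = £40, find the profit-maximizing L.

Marginal revenue from the inverse demand is MR = 261 − 4Q.
The marginal product is MP_L = 8.
A monopolist hires until marginal revenue product equals the wage: MR·MP_L = w.
(261 − 32L)·8 = 40, so L = 8.

L* = 8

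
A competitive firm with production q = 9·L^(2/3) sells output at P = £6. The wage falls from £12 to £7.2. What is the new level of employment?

L* = 125

From P·MP_L = w with MP_L = 6·L^(-1/3), the labor demand is L(w) = (36/w)^(3).
At w = 12: L = 27. At w = 7.2: L = 125.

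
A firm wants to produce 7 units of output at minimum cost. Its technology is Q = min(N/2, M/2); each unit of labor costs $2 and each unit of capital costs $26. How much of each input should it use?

With a fixed-proportions technology, the cost-minimizing bundle uses no slack in either input: N/2 = M/2 = Q.
So N = 2·7 = 14 and M = 2·7 = 14.

N* = 14, M* = 14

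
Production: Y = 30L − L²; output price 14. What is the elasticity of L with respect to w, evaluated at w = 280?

ε = -2

From P·MP_L = w with MP_L = 30 − 2L, labor demand is L(w) = (30 − w/14)/2.
dL/dw = −1/(28) = -1/28.
At w = 280, L = 5, so ε = (dL/dw)·(w/L) = (-1/28)·(280/5) = -2.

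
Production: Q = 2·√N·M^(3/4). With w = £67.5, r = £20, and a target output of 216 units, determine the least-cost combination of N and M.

N* = 16, M* = 81

Cost minimization requires the marginal rate of technical substitution to equal the input-price ratio: MP_N/MP_M = w/r.
Here MP_N/MP_M = (1/2)·(M/N)/(3/4) = (2/3)·(M/N). Setting this equal to 67.5/20 = 3.375 gives M = 5.0625N.
Substituting into Q = 216: 2·N^(1/2)·(5.0625N)^(3/4) = 216.
Solving, N = 16 and M = 81.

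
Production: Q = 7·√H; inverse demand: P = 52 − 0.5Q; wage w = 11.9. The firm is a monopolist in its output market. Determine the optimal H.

Marginal revenue from the inverse demand is MR = 52 − Q.
The marginal product is MP_H = 3.5·H^(-1/2).
A monopolist hires until marginal revenue product equals the wage: MR·MP_H = w.
At H, Q = 7·√H. Substituting and solving: (52 − 7·√H)·3.5·H^(-1/2) = 11.9 gives H = 25.

H* = 25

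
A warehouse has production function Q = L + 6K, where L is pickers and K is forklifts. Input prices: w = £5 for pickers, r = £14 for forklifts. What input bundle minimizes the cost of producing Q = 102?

L* = 0, K* = 17

The inputs are perfect substitutes, so the firm uses whichever has the lower cost per unit of output.
Cost per unit of output via L is 5; via K it is 7/3. K is cheaper.
Producing Q = 102 with K alone: L = 0, K = 17.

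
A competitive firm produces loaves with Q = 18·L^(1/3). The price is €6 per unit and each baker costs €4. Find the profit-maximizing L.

MP_L = (1/3)·18·L^(-2/3) = 6·L^(-2/3).
Profit maximization for a price taker requires P·MP_L = w: 6·6·L^(-2/3) = 4.
So L^(-2/3) = 1/9, which gives L = 27.

L* = 27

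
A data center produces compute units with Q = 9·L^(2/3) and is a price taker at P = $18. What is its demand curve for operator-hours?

MP_L = (2/3)·9·L^(-1/3) = 6·L^(-1/3).
Setting P·MP_L = w: 108·L^(-1/3) = w.
Solving for L: L^(-1/3) = w/108, so L = (108/w)^(3).

L(w) = 1259712/w³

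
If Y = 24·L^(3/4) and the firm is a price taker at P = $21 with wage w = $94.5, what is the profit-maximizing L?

MP_L = (3/4)·24·L^(-1/4) = 18·L^(-1/4).
Profit maximization for a price taker requires P·MP_L = w: 21·18·L^(-1/4) = 94.5.
So L^(-1/4) = 0.25, which gives L = 256.

L* = 256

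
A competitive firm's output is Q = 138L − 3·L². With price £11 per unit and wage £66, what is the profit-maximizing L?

L* = 22

The marginal product of L is MP_L = 138 − 6L.
A price-taking firm hires until the value of the marginal product equals the wage: P·MP_L = w, so 11·(138 − 6L) = 66.
Then 138 − 6L = 6, giving L = 22.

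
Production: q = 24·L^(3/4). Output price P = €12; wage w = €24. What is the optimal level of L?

L* = 6561

MP_L = (3/4)·24·L^(-1/4) = 18·L^(-1/4).
Profit maximization for a price taker requires P·MP_L = w: 12·18·L^(-1/4) = 24.
So L^(-1/4) = 1/9, which gives L = 6561.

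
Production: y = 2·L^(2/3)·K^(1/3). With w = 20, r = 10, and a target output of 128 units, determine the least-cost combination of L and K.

Cost minimization requires the marginal rate of technical substitution to equal the input-price ratio: MP_L/MP_K = w/r.
Here MP_L/MP_K = (2/3)·(K/L)/(1/3) = 2·(K/L). Setting this equal to 20/10 = 2 gives K = L.
Substituting into y = 128: 2·L^(2/3)·(L)^(1/3) = 128.
Solving, L = 64 and K = 64.

L* = 64, K* = 64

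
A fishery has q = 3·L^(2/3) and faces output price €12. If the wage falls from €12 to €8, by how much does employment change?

ΔL = 19

From P·MP_L = w with MP_L = 2·L^(-1/3), the labor demand is L(w) = (24/w)^(3).
At w = 12: L = 8. At w = 8: L = 27.
ΔL = 27 − 8 = 19.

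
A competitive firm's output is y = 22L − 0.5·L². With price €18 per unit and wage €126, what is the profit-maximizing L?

L* = 15

The marginal product of L is MP_L = 22 − L.
A price-taking firm hires until the value of the marginal product equals the wage: P·MP_L = w, so 18·(22 − L) = 126.
Then 22 − L = 7, giving L = 15.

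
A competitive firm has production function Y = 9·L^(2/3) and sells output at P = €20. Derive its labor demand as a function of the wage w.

L(w) = 1728000/w³

MP_L = (2/3)·9·L^(-1/3) = 6·L^(-1/3).
Setting P·MP_L = w: 120·L^(-1/3) = w.
Solving for L: L^(-1/3) = w/120, so L = (120/w)^(3).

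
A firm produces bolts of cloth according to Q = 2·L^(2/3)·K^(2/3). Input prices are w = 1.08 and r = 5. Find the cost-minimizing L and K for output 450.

Cost minimization requires the marginal rate of technical substitution to equal the input-price ratio: MP_L/MP_K = w/r.
Here MP_L/MP_K = (2/3)·(K/L)/(2/3) = (K/L). Setting this equal to 1.08/5 = 0.216 gives K = 0.216L.
Substituting into Q = 450: 2·L^(2/3)·(0.216L)^(2/3) = 450.
Solving, L = 125 and K = 27.

L* = 125, K* = 27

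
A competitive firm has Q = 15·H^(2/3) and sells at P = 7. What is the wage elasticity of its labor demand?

ε = -3

MP_H = (2/3)·15·H^(-1/3), so P·MP_H = w gives 70·H^(-1/3) = w.
Solving, H(w) = (70/w)^(3). This is a constant-elasticity form: H ∝ w^(−3), so ε = −3.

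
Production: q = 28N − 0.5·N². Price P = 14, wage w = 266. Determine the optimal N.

The marginal product of N is MP_N = 28 − N.
A price-taking firm hires until the value of the marginal product equals the wage: P·MP_N = w, so 14·(28 − N) = 266.
Then 28 − N = 19, giving N = 9.

N* = 9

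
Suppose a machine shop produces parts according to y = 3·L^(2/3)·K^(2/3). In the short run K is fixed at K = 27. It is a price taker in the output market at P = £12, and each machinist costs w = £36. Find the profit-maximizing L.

L* = 216

With K = 27, MP_L = (2/3)·3·L^(-1/3)·27^(2/3) = 18·L^(-1/3).
Profit maximization for a price taker requires P·MP_L = w: 12·18·L^(-1/3) = 36.
So L^(-1/3) = 1/6, which gives L = 216.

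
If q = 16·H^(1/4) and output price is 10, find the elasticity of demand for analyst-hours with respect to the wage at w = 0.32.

ε = -4/3

MP_H = (1/4)·16·H^(-3/4), so P·MP_H = w gives 40·H^(-3/4) = w.
Solving, H(w) = (40/w)^(4/3). This is a constant-elasticity form: H ∝ w^(−4/3), so ε = −4/3.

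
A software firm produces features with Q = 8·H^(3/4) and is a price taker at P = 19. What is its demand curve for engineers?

MP_H = (3/4)·8·H^(-1/4) = 6·H^(-1/4).
Setting P·MP_H = w: 114·H^(-1/4) = w.
Solving for H: H^(-1/4) = w/114, so H = (114/w)^(4).

H(w) = (114/w)^(4)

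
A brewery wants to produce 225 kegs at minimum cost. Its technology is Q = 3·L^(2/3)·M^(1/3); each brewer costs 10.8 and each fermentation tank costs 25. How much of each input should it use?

Cost minimization requires the marginal rate of technical substitution to equal the input-price ratio: MP_L/MP_M = w/r.
Here MP_L/MP_M = (2/3)·(M/L)/(1/3) = 2·(M/L). Setting this equal to 10.8/25 = 0.432 gives M = 0.216L.
Substituting into Q = 225: 3·L^(2/3)·(0.216L)^(1/3) = 225.
Solving, L = 125 and M = 27.

L* = 125, M* = 27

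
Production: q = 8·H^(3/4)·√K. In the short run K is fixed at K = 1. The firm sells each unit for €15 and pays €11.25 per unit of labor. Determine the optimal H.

With K = 1, MP_H = (3/4)·8·H^(-1/4)·1^(1/2) = 6·H^(-1/4).
Profit maximization for a price taker requires P·MP_H = w: 15·6·H^(-1/4) = 11.25.
So H^(-1/4) = 0.125, which gives H = 4096.

H* = 4096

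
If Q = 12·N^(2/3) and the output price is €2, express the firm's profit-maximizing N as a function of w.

N(w) = 4096/w³

MP_N = (2/3)·12·N^(-1/3) = 8·N^(-1/3).
Setting P·MP_N = w: 16·N^(-1/3) = w.
Solving for N: N^(-1/3) = w/16, so N = (16/w)^(3).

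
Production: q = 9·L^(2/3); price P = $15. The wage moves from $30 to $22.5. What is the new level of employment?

L* = 64

From P·MP_L = w with MP_L = 6·L^(-1/3), the labor demand is L(w) = (90/w)^(3).
At w = 30: L = 27. At w = 22.5: L = 64.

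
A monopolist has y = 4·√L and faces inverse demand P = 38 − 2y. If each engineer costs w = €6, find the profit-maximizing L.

Marginal revenue from the inverse demand is MR = 38 − 4y.
The marginal product is MP_L = 2·L^(-1/2).
A monopolist hires until marginal revenue product equals the wage: MR·MP_L = w.
At L, y = 4·√L. Substituting and solving: (38 − 16·√L)·2·L^(-1/2) = 6 gives L = 4.

L* = 4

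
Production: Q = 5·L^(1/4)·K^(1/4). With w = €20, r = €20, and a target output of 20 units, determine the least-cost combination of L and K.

L* = 16, K* = 16

Cost minimization requires the marginal rate of technical substitution to equal the input-price ratio: MP_L/MP_K = w/r.
Here MP_L/MP_K = (1/4)·(K/L)/(1/4) = (K/L). Setting this equal to 20/20 = 1 gives K = L.
Substituting into Q = 20: 5·L^(1/4)·(L)^(1/4) = 20.
Solving, L = 16 and K = 16.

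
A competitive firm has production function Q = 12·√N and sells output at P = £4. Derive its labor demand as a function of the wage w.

MP_N = (1/2)·12·N^(-1/2) = 6·N^(-1/2).
Setting P·MP_N = w: 24·N^(-1/2) = w.
Solving for N: N^(-1/2) = w/24, so N = (24/w)^(2).

N(w) = 576/w²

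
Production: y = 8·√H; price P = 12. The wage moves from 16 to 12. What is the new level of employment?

From P·MP_H = w with MP_H = 4·H^(-1/2), the labor demand is H(w) = (48/w)^(2).
At w = 16: H = 9. At w = 12: H = 16.

H* = 16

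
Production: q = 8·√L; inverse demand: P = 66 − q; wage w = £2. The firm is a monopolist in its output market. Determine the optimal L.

Marginal revenue from the inverse demand is MR = 66 − 2q.
The marginal product is MP_L = 4·L^(-1/2).
A monopolist hires until marginal revenue product equals the wage: MR·MP_L = w.
At L, q = 8·√L. Substituting and solving: (66 − 16·√L)·4·L^(-1/2) = 2 gives L = 16.

L* = 16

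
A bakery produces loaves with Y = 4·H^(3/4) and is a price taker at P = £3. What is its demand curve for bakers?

MP_H = (3/4)·4·H^(-1/4) = 3·H^(-1/4).
Setting P·MP_H = w: 9·H^(-1/4) = w.
Solving for H: H^(-1/4) = w/9, so H = (9/w)^(4).

H(w) = 6561/w^(4)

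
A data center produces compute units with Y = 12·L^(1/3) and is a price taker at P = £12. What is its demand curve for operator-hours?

MP_L = (1/3)·12·L^(-2/3) = 4·L^(-2/3).
Setting P·MP_L = w: 48·L^(-2/3) = w.
Solving for L: L^(-2/3) = w/48, so L = (48/w)^(3/2).

L(w) = (48/w)^(3/2)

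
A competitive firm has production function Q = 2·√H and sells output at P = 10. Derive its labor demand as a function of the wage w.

H(w) = 100/w²

MP_H = (1/2)·2·H^(-1/2) = H^(-1/2).
Setting P·MP_H = w: 10·H^(-1/2) = w.
Solving for H: H^(-1/2) = w/10, so H = (10/w)^(2).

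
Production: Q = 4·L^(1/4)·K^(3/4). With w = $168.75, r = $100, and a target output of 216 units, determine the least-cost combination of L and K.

L* = 16, K* = 81

Cost minimization requires the marginal rate of technical substitution to equal the input-price ratio: MP_L/MP_K = w/r.
Here MP_L/MP_K = (1/4)·(K/L)/(3/4) = (1/3)·(K/L). Setting this equal to 168.75/100 = 1.6875 gives K = 5.0625L.
Substituting into Q = 216: 4·L^(1/4)·(5.0625L)^(3/4) = 216.
Solving, L = 16 and K = 81.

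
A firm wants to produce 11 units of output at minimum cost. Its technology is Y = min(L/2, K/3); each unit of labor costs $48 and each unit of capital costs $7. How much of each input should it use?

With a fixed-proportions technology, the cost-minimizing bundle uses no slack in either input: L/2 = K/3 = Y.
So L = 2·11 = 22 and K = 3·11 = 33.

L* = 22, K* = 33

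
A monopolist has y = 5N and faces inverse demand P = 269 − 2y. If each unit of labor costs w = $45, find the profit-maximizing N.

N* = 13

Marginal revenue from the inverse demand is MR = 269 − 4y.
The marginal product is MP_N = 5.
A monopolist hires until marginal revenue product equals the wage: MR·MP_N = w.
(269 − 20N)·5 = 45, so N = 13.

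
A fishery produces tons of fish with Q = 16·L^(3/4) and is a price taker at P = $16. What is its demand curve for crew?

MP_L = (3/4)·16·L^(-1/4) = 12·L^(-1/4).
Setting P·MP_L = w: 192·L^(-1/4) = w.
Solving for L: L^(-1/4) = w/192, so L = (192/w)^(4).

L(w) = (192/w)^(4)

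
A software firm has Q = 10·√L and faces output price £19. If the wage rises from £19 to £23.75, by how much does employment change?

ΔL = -9

From P·MP_L = w with MP_L = 5·L^(-1/2), the labor demand is L(w) = (95/w)^(2).
At w = 19: L = 25. At w = 23.75: L = 16.
ΔL = 16 − 25 = -9.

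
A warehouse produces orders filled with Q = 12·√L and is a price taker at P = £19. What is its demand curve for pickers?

MP_L = (1/2)·12·L^(-1/2) = 6·L^(-1/2).
Setting P·MP_L = w: 114·L^(-1/2) = w.
Solving for L: L^(-1/2) = w/114, so L = (114/w)^(2).

L(w) = 12996/w²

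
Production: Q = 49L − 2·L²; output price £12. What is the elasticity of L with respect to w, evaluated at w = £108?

From P·MP_L = w with MP_L = 49 − 4L, labor demand is L(w) = (49 − w/12)/4.
dL/dw = −1/(48) = -1/48.
At w = 108, L = 10, so ε = (dL/dw)·(w/L) = (-1/48)·(108/10) = -0.225.

ε = -0.225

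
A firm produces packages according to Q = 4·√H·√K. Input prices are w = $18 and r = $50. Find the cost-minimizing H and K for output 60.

Cost minimization requires the marginal rate of technical substitution to equal the input-price ratio: MP_H/MP_K = w/r.
Here MP_H/MP_K = (1/2)·(K/H)/(1/2) = (K/H). Setting this equal to 18/50 = 0.36 gives K = 0.36H.
Substituting into Q = 60: 4·H^(1/2)·(0.36H)^(1/2) = 60.
Solving, H = 25 and K = 9.

H* = 25, K* = 9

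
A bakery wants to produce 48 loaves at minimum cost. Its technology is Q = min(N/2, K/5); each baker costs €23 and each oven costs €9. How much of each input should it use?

With a fixed-proportions technology, the cost-minimizing bundle uses no slack in either input: N/2 = K/5 = Q.
So N = 2·48 = 96 and K = 5·48 = 240.

N* = 96, K* = 240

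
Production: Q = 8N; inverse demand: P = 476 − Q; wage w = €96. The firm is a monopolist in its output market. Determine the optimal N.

Marginal revenue from the inverse demand is MR = 476 − 2Q.
The marginal product is MP_N = 8.
A monopolist hires until marginal revenue product equals the wage: MR·MP_N = w.
(476 − 16N)·8 = 96, so N = 29.

N* = 29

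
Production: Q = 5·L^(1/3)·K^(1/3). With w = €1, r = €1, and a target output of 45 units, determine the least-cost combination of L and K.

Cost minimization requires the marginal rate of technical substitution to equal the input-price ratio: MP_L/MP_K = w/r.
Here MP_L/MP_K = (1/3)·(K/L)/(1/3) = (K/L). Setting this equal to 1/1 = 1 gives K = L.
Substituting into Q = 45: 5·L^(1/3)·(L)^(1/3) = 45.
Solving, L = 27 and K = 27.

L* = 27, K* = 27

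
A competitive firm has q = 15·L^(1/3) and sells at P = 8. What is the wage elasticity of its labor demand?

ε = -1.5

MP_L = (1/3)·15·L^(-2/3), so P·MP_L = w gives 40·L^(-2/3) = w.
Solving, L(w) = (40/w)^(3/2). This is a constant-elasticity form: L ∝ w^(−3/2), so ε = −3/2.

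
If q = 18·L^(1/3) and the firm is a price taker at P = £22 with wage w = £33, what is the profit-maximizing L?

L* = 8

MP_L = (1/3)·18·L^(-2/3) = 6·L^(-2/3).
Profit maximization for a price taker requires P·MP_L = w: 22·6·L^(-2/3) = 33.
So L^(-2/3) = 0.25, which gives L = 8.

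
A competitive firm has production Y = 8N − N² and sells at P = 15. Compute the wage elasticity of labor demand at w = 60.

ε = -1

From P·MP_N = w with MP_N = 8 − 2N, labor demand is N(w) = (8 − w/15)/2.
dN/dw = −1/(30) = -1/30.
At w = 60, N = 2, so ε = (dN/dw)·(w/N) = (-1/30)·(60/2) = -1.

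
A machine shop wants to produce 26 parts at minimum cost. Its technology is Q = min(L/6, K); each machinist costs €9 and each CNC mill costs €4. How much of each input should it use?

With a fixed-proportions technology, the cost-minimizing bundle uses no slack in either input: L/6 = K = Q.
So L = 6·26 = 156 and K = 26.

L* = 156, K* = 26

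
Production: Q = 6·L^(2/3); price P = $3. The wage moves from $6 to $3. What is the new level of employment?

L* = 64

From P·MP_L = w with MP_L = 4·L^(-1/3), the labor demand is L(w) = (12/w)^(3).
At w = 6: L = 8. At w = 3: L = 64.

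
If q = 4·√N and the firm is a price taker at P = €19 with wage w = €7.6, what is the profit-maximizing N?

N* = 25

MP_N = (1/2)·4·N^(-1/2) = 2·N^(-1/2).
Profit maximization for a price taker requires P·MP_N = w: 19·2·N^(-1/2) = 7.6.
So N^(-1/2) = 0.2, which gives N = 25.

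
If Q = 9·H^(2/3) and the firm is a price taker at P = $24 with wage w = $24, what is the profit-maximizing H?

H* = 216

MP_H = (2/3)·9·H^(-1/3) = 6·H^(-1/3).
Profit maximization for a price taker requires P·MP_H = w: 24·6·H^(-1/3) = 24.
So H^(-1/3) = 1/6, which gives H = 216.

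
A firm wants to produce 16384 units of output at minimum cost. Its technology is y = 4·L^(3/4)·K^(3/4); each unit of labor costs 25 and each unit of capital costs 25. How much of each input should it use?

L* = 256, K* = 256

Cost minimization requires the marginal rate of technical substitution to equal the input-price ratio: MP_L/MP_K = w/r.
Here MP_L/MP_K = (3/4)·(K/L)/(3/4) = (K/L). Setting this equal to 25/25 = 1 gives K = L.
Substituting into y = 16384: 4·L^(3/4)·(L)^(3/4) = 16384.
Solving, L = 256 and K = 256.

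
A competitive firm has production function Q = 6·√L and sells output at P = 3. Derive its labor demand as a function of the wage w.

L(w) = 81/w²

MP_L = (1/2)·6·L^(-1/2) = 3·L^(-1/2).
Setting P·MP_L = w: 9·L^(-1/2) = w.
Solving for L: L^(-1/2) = w/9, so L = (9/w)^(2).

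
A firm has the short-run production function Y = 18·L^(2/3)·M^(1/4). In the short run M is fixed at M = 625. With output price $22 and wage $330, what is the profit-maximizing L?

With M = 625, MP_L = (2/3)·18·L^(-1/3)·625^(1/4) = 60·L^(-1/3).
Profit maximization for a price taker requires P·MP_L = w: 22·60·L^(-1/3) = 330.
So L^(-1/3) = 0.25, which gives L = 64.

L* = 64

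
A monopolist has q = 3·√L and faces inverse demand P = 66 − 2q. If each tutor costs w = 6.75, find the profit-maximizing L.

L* = 16

Marginal revenue from the inverse demand is MR = 66 − 4q.
The marginal product is MP_L = 1.5·L^(-1/2).
A monopolist hires until marginal revenue product equals the wage: MR·MP_L = w.
At L, q = 3·√L. Substituting and solving: (66 − 12·√L)·1.5·L^(-1/2) = 6.75 gives L = 16.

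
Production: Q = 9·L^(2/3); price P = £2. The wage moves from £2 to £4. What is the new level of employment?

L* = 27

From P·MP_L = w with MP_L = 6·L^(-1/3), the labor demand is L(w) = (12/w)^(3).
At w = 2: L = 216. At w = 4: L = 27.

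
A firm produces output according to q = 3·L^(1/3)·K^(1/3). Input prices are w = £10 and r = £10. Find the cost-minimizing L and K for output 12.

L* = 8, K* = 8

Cost minimization requires the marginal rate of technical substitution to equal the input-price ratio: MP_L/MP_K = w/r.
Here MP_L/MP_K = (1/3)·(K/L)/(1/3) = (K/L). Setting this equal to 10/10 = 1 gives K = L.
Substituting into q = 12: 3·L^(1/3)·(L)^(1/3) = 12.
Solving, L = 8 and K = 8.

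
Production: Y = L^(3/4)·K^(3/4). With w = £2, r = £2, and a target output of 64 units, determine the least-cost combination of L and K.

Cost minimization requires the marginal rate of technical substitution to equal the input-price ratio: MP_L/MP_K = w/r.
Here MP_L/MP_K = (3/4)·(K/L)/(3/4) = (K/L). Setting this equal to 2/2 = 1 gives K = L.
Substituting into Y = 64: L^(3/4)·(L)^(3/4) = 64.
Solving, L = 16 and K = 16.

L* = 16, K* = 16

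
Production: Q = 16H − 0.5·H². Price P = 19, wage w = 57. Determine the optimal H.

The marginal product of H is MP_H = 16 − H.
A price-taking firm hires until the value of the marginal product equals the wage: P·MP_H = w, so 19·(16 − H) = 57.
Then 16 − H = 3, giving H = 13.

H* = 13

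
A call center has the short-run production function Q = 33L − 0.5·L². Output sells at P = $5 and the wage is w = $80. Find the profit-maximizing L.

L* = 17

The marginal product of L is MP_L = 33 − L.
A price-taking firm hires until the value of the marginal product equals the wage: P·MP_L = w, so 5·(33 − L) = 80.
Then 33 − L = 16, giving L = 17.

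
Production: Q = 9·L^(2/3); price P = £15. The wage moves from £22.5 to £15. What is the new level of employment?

L* = 216

From P·MP_L = w with MP_L = 6·L^(-1/3), the labor demand is L(w) = (90/w)^(3).
At w = 22.5: L = 64. At w = 15: L = 216.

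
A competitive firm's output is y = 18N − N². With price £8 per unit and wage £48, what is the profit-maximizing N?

N* = 6

The marginal product of N is MP_N = 18 − 2N.
A price-taking firm hires until the value of the marginal product equals the wage: P·MP_N = w, so 8·(18 − 2N) = 48.
Then 18 − 2N = 6, giving N = 6.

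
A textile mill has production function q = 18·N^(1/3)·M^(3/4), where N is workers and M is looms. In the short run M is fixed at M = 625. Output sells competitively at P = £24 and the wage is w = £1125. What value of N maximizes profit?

N* = 64

With M = 625, MP_N = (1/3)·18·N^(-2/3)·625^(3/4) = 750·N^(-2/3).
Profit maximization for a price taker requires P·MP_N = w: 24·750·N^(-2/3) = 1125.
So N^(-2/3) = 0.0625, which gives N = 64.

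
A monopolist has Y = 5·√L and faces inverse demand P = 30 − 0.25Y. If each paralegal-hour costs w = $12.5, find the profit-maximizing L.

Marginal revenue from the inverse demand is MR = 30 − 0.5Y.
The marginal product is MP_L = 2.5·L^(-1/2).
A monopolist hires until marginal revenue product equals the wage: MR·MP_L = w.
At L, Y = 5·√L. Substituting and solving: (30 − 2.5·√L)·2.5·L^(-1/2) = 12.5 gives L = 16.

L* = 16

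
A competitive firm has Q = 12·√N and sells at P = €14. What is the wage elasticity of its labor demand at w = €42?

ε = -2

MP_N = (1/2)·12·N^(-1/2), so P·MP_N = w gives 84·N^(-1/2) = w.
Solving, N(w) = (84/w)^(2). This is a constant-elasticity form: N ∝ w^(−2), so ε = −2.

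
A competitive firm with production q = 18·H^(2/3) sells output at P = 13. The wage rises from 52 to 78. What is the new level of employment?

From P·MP_H = w with MP_H = 12·H^(-1/3), the labor demand is H(w) = (156/w)^(3).
At w = 52: H = 27. At w = 78: H = 8.

H* = 8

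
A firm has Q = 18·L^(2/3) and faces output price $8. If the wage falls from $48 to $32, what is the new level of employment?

From P·MP_L = w with MP_L = 12·L^(-1/3), the labor demand is L(w) = (96/w)^(3).
At w = 48: L = 8. At w = 32: L = 27.

L* = 27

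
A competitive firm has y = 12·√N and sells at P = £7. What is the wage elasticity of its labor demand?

ε = -2

MP_N = (1/2)·12·N^(-1/2), so P·MP_N = w gives 42·N^(-1/2) = w.
Solving, N(w) = (42/w)^(2). This is a constant-elasticity form: N ∝ w^(−2), so ε = −2.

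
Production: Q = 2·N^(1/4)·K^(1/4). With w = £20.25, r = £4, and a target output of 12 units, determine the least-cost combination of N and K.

Cost minimization requires the marginal rate of technical substitution to equal the input-price ratio: MP_N/MP_K = w/r.
Here MP_N/MP_K = (1/4)·(K/N)/(1/4) = (K/N). Setting this equal to 20.25/4 = 5.0625 gives K = 5.0625N.
Substituting into Q = 12: 2·N^(1/4)·(5.0625N)^(1/4) = 12.
Solving, N = 16 and K = 81.

N* = 16, K* = 81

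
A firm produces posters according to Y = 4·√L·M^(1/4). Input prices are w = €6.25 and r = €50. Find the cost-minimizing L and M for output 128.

Cost minimization requires the marginal rate of technical substitution to equal the input-price ratio: MP_L/MP_M = w/r.
Here MP_L/MP_M = (1/2)·(M/L)/(1/4) = 2·(M/L). Setting this equal to 6.25/50 = 0.125 gives M = 0.0625L.
Substituting into Y = 128: 4·L^(1/2)·(0.0625L)^(1/4) = 128.
Solving, L = 256 and M = 16.

L* = 256, M* = 16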